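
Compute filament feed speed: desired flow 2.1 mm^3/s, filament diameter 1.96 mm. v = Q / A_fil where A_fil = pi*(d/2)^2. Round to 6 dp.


A = pi*(1.96/2)^2 = 3.017186
v = 2.1 / 3.017186 = 0.696013 mm/s


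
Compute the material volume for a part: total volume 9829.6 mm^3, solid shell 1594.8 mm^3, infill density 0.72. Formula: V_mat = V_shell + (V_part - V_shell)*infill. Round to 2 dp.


V_infill = (9829.6 - 1594.8) * 0.72 = 5929.06
V_total = 1594.8 + 5929.06 = 7523.86 mm^3


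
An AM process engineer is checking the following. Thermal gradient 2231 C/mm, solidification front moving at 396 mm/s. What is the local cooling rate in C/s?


CR = 2231 * 396 = 883476 C/s


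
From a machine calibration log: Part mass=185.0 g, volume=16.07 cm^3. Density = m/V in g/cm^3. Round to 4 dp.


rho = 185.0 / 16.07 = 11.5121 g/cm^3


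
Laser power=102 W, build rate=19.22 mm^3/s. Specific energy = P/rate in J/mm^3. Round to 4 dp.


SE = 102 / 19.22 = 5.307 J/mm^3


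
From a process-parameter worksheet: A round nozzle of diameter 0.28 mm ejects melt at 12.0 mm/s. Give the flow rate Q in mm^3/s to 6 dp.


A = pi*(0.28/2)^2 = 0.06157522 mm^2
Q = 0.06157522 * 12.0 = 0.738903 mm^3/s


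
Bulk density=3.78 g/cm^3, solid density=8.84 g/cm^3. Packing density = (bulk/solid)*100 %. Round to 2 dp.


Packing = (3.78/8.84)*100 = 42.76 %


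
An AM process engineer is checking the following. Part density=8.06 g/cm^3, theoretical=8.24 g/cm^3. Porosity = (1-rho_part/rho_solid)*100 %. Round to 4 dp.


Porosity = (1-8.06/8.24)*100 = 2.1845 %


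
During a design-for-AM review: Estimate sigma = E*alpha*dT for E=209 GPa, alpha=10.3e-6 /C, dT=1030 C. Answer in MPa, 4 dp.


sigma = 209*1000 * 10.3e-6 * 1030 = 2217.281 MPa


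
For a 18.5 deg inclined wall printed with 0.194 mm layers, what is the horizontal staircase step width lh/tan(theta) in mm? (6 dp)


step = 0.194 / tan(18.5) = 0.579805 mm


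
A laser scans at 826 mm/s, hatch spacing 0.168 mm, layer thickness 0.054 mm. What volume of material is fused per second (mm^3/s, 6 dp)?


Rate = 826 * 0.168 * 0.054 = 7.493472 mm^3/s


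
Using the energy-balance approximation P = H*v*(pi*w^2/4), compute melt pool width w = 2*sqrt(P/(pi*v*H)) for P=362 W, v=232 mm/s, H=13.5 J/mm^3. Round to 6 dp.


w = 2*sqrt(362/(pi*232*13.5)) = 0.383618 mm


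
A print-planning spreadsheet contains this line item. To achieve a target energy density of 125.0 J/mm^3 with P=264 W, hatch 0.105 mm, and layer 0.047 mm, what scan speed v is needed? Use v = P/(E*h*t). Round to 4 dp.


v = 264 / (125.0*0.105*0.047) = 427.9635 mm/s


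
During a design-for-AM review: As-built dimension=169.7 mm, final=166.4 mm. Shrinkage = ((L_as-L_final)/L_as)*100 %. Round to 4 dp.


Shrinkage = ((169.7-166.4)/169.7)*100 = 1.9446 %


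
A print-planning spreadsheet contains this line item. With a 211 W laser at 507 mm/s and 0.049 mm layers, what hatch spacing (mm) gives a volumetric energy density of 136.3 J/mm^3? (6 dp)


h = 211 / (136.3*507*0.049) = 0.062314 mm


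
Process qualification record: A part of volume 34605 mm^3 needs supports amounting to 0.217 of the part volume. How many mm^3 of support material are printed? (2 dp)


V_support = 34605 * 0.217 = 7509.29 mm^3


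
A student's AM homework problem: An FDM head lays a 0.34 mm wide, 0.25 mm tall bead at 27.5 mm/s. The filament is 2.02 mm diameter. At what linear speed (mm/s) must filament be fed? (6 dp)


Q = 0.34 * 0.25 * 27.5 = 2.3375 mm^3/s
A_fil = pi*(2.02/2)^2 = 3.20473867 mm^2
v_feed = 2.3375 / 3.20473867 = 0.729389 mm/s


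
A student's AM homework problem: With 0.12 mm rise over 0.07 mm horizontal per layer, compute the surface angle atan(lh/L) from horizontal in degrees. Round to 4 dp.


angle = atan(0.12/0.07) = 59.7436 degrees


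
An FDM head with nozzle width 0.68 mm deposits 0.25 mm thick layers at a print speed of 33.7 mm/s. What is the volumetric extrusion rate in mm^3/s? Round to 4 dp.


Rate = 0.68 * 0.25 * 33.7 = 5.729 mm^3/s


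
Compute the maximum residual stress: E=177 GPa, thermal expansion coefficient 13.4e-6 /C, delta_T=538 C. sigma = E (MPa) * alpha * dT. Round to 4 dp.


sigma = 177*1000 * 13.4e-6 * 538 = 1276.0284 MPa


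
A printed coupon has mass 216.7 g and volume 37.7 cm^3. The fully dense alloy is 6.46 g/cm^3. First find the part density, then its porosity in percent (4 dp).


rho_part = 216.7 / 37.7 = 5.74801061 g/cm^3
Porosity = (1 - 5.74801061/6.46)*100 = 11.0215 %


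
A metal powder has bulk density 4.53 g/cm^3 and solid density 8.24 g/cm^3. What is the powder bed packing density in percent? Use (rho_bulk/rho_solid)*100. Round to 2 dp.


Packing = (4.53/8.24)*100 = 54.98 %


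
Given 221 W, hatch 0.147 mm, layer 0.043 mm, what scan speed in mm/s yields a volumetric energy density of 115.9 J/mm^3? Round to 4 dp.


v = 221 / (115.9*0.147*0.043) = 301.6637 mm/s


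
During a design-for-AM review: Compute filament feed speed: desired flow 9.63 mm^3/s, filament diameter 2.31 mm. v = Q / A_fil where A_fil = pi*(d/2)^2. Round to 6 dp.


A = pi*(2.31/2)^2 = 4.190963
v = 9.63 / 4.190963 = 2.297801 mm/s


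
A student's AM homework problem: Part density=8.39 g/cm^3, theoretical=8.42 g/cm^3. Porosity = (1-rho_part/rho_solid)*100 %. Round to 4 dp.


Porosity = (1-8.39/8.42)*100 = 0.3563 %


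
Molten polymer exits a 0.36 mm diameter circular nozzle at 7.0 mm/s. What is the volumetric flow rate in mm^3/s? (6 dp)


A = pi*(0.36/2)^2 = 0.1017876 mm^2
Q = 0.1017876 * 7.0 = 0.712513 mm^3/s


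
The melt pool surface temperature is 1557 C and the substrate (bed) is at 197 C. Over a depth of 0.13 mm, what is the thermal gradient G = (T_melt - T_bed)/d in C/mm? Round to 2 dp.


G = (1557-197)/0.13 = 10461.54 C/mm


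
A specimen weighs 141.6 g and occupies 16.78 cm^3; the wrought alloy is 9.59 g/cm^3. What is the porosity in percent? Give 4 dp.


rho_part = 141.6 / 16.78 = 8.4386174 g/cm^3
Porosity = (1 - 8.4386174/9.59)*100 = 12.0061 %


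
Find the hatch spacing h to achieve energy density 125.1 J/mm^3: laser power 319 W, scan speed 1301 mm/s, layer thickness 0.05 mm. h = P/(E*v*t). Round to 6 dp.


h = 319 / (125.1*1301*0.05) = 0.0392 mm


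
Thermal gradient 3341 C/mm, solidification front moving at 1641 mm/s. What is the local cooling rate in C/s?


CR = 3341 * 1641 = 5482581 C/s


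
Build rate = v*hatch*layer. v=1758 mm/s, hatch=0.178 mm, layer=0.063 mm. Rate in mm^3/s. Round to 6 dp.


Rate = 1758 * 0.178 * 0.063 = 19.714212 mm^3/s


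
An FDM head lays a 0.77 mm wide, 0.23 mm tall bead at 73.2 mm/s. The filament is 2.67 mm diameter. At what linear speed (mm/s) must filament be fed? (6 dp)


Q = 0.77 * 0.23 * 73.2 = 12.96372 mm^3/s
A_fil = pi*(2.67/2)^2 = 5.59902497 mm^2
v_feed = 12.96372 / 5.59902497 = 2.315353 mm/s


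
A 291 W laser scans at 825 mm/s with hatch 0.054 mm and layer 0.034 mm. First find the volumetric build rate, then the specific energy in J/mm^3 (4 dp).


Build rate = 825 * 0.054 * 0.034 = 1.5147 mm^3/s
SE = 291 / 1.5147 = 192.1173 J/mm^3


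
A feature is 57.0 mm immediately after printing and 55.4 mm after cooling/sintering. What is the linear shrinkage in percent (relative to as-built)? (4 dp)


Shrinkage = ((57.0-55.4)/57.0)*100 = 2.807 %


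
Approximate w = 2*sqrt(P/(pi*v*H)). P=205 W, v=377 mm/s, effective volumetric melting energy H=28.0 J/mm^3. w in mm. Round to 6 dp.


w = 2*sqrt(205/(pi*377*28.0)) = 0.157247 mm


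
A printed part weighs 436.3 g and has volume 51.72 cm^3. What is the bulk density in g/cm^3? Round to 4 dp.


rho = 436.3 / 51.72 = 8.4358 g/cm^3


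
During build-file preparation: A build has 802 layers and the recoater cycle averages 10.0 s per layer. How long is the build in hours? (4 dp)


t = 802 * 10.0 / 3600 = 2.2278 hrs


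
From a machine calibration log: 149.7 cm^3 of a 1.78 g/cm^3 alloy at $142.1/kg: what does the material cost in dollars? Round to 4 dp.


Mass = 149.7*1.78/1000 = 0.266466 kg
Cost = 0.266466 * 142.1 = 37.8648 $


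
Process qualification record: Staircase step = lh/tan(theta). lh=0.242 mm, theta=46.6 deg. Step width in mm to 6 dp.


step = 0.242 / tan(46.6) = 0.228848 mm


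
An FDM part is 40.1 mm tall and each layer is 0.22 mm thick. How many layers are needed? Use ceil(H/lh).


Layers = ceil(40.1/0.22) = 183


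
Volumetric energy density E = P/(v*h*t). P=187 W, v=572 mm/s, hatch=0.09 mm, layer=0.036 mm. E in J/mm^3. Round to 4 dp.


E = 187 / (572*0.09*0.036) = 100.9022 J/mm^3


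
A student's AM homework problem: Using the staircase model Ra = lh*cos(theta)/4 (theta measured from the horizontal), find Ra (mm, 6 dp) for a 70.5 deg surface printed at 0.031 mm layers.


Ra = 0.031 * cos(70.5) / 4 = 0.002587 mm


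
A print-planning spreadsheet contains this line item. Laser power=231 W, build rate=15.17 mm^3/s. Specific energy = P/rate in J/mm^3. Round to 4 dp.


SE = 231 / 15.17 = 15.2274 J/mm^3


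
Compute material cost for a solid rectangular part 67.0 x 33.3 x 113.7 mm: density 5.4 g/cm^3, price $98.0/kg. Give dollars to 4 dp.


V = 67.0 * 33.3 * 113.7 = 253676.07 mm^3 = 253.67607 cm^3
Mass = 253.67607 * 5.4 / 1000 = 1.36985078 kg
Cost = 1.36985078 * 98.0 = 134.2454 $


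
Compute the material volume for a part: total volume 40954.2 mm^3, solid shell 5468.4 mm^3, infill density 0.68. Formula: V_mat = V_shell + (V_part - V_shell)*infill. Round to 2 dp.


V_infill = (40954.2 - 5468.4) * 0.68 = 24130.34
V_total = 5468.4 + 24130.34 = 29598.74 mm^3


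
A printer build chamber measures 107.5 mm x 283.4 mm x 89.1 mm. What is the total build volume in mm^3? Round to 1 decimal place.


V = 107.5 * 283.4 * 89.1 = 2714476.1 mm^3


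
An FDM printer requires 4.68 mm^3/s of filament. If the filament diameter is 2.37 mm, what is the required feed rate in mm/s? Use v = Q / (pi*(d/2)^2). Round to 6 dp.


A = pi*(2.37/2)^2 = 4.411503
v = 4.68 / 4.411503 = 1.060863 mm/s


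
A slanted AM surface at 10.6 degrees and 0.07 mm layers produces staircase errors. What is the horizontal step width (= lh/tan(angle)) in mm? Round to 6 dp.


step = 0.07 / tan(10.6) = 0.374042 mm


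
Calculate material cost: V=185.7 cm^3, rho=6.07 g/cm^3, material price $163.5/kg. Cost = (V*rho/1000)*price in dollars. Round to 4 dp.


Mass = 185.7*6.07/1000 = 1.127199 kg
Cost = 1.127199 * 163.5 = 184.297 $


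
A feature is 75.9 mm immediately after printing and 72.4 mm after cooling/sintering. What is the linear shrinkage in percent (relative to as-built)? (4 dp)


Shrinkage = ((75.9-72.4)/75.9)*100 = 4.6113 %


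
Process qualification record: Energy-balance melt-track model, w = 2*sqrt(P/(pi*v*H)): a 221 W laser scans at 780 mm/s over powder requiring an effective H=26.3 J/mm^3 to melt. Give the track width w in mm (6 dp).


w = 2*sqrt(221/(pi*780*26.3)) = 0.117119 mm


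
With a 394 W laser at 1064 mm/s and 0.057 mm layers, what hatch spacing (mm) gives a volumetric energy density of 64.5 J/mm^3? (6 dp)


h = 394 / (64.5*1064*0.057) = 0.100721 mm


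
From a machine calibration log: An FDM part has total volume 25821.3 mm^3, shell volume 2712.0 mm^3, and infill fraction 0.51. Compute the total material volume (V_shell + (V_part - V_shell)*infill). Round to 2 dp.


V_infill = (25821.3 - 2712.0) * 0.51 = 11785.74
V_total = 2712.0 + 11785.74 = 14497.74 mm^3


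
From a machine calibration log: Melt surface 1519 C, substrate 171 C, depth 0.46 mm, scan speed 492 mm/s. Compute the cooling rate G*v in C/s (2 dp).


G = (1519-171)/0.46 = 2930.43478261 C/mm
CR = 2930.43478261 * 492 = 1441773.91 C/s


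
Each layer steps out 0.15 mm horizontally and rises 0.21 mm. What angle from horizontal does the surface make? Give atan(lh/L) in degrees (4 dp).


angle = atan(0.21/0.15) = 54.4623 degrees


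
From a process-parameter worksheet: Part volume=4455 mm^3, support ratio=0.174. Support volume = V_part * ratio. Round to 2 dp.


V_support = 4455 * 0.174 = 775.17 mm^3


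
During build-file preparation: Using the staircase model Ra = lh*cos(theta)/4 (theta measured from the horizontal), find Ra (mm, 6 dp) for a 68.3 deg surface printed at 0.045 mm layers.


Ra = 0.045 * cos(68.3) / 4 = 0.00416 mm


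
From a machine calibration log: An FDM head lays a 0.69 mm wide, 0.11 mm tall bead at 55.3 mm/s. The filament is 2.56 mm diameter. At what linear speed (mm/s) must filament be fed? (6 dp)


Q = 0.69 * 0.11 * 55.3 = 4.19727 mm^3/s
A_fil = pi*(2.56/2)^2 = 5.1471854 mm^2
v_feed = 4.19727 / 5.1471854 = 0.81545 mm/s


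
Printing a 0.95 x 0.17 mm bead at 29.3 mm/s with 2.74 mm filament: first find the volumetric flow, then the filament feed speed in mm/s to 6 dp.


Q = 0.95 * 0.17 * 29.3 = 4.73195 mm^3/s
A_fil = pi*(2.74/2)^2 = 5.89645525 mm^2
v_feed = 4.73195 / 5.89645525 = 0.802508 mm/s


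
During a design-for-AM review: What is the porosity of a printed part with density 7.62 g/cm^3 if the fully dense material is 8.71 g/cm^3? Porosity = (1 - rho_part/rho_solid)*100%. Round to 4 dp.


Porosity = (1-7.62/8.71)*100 = 12.5144 %


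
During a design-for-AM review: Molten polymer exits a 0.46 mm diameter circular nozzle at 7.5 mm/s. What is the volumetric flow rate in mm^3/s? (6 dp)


A = pi*(0.46/2)^2 = 0.16619025 mm^2
Q = 0.16619025 * 7.5 = 1.246427 mm^3/s


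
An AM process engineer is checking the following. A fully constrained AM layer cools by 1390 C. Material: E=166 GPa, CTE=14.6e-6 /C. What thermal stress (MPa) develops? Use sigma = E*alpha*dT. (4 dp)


sigma = 166*1000 * 14.6e-6 * 1390 = 3368.804 MPa


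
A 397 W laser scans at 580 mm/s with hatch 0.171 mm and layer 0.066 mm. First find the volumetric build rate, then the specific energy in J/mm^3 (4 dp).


Build rate = 580 * 0.171 * 0.066 = 6.54588 mm^3/s
SE = 397 / 6.54588 = 60.6488 J/mm^3


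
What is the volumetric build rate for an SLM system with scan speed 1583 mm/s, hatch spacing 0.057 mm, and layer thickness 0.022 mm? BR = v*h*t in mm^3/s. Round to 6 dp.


Rate = 1583 * 0.057 * 0.022 = 1.985082 mm^3/s


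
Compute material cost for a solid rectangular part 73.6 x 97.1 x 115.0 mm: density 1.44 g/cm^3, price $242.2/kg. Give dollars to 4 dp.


V = 73.6 * 97.1 * 115.0 = 821854.4 mm^3 = 821.8544 cm^3
Mass = 821.8544 * 1.44 / 1000 = 1.18347034 kg
Cost = 1.18347034 * 242.2 = 286.6365 $


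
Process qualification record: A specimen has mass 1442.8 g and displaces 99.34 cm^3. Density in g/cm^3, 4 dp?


rho = 1442.8 / 99.34 = 14.5239 g/cm^3


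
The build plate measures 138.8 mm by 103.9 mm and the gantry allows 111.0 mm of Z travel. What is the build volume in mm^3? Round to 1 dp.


V = 138.8 * 103.9 * 111.0 = 1600766.5 mm^3


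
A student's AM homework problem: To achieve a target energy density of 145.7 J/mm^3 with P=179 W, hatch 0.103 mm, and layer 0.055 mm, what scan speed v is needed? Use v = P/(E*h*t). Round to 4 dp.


v = 179 / (145.7*0.103*0.055) = 216.867 mm/s


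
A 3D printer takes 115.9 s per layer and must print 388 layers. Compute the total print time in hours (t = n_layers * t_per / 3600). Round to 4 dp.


t = 388 * 115.9 / 3600 = 12.4914 hrs


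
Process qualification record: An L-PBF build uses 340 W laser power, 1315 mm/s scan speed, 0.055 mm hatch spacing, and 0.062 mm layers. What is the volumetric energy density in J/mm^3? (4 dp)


E = 340 / (1315*0.055*0.062) = 75.8226 J/mm^3


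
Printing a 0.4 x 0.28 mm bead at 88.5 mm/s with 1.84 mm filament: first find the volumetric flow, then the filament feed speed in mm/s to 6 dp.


Q = 0.4 * 0.28 * 88.5 = 9.912 mm^3/s
A_fil = pi*(1.84/2)^2 = 2.65904402 mm^2
v_feed = 9.912 / 2.65904402 = 3.727655 mm/s


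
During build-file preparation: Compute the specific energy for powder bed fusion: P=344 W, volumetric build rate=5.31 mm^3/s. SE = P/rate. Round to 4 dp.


SE = 344 / 5.31 = 64.7834 J/mm^3


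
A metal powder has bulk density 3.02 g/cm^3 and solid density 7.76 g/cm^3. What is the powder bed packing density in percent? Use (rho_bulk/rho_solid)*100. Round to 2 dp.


Packing = (3.02/7.76)*100 = 38.92 %


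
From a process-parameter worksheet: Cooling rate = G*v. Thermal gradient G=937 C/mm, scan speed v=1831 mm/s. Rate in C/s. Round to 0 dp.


CR = 937 * 1831 = 1715647 C/s


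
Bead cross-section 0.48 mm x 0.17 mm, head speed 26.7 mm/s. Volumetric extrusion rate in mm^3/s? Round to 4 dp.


Rate = 0.48 * 0.17 * 26.7 = 2.1787 mm^3/s


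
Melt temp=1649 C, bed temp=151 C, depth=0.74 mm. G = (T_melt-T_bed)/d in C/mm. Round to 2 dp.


G = (1649-151)/0.74 = 2024.32 C/mm


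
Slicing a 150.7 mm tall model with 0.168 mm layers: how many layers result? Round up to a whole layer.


Layers = ceil(150.7/0.168) = 898


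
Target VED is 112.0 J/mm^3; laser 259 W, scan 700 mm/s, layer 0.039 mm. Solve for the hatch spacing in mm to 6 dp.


h = 259 / (112.0*700*0.039) = 0.084707 mm


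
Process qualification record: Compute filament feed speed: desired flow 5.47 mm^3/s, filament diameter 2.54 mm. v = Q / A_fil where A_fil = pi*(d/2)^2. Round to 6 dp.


A = pi*(2.54/2)^2 = 5.067075
v = 5.47 / 5.067075 = 1.079518 mm/s


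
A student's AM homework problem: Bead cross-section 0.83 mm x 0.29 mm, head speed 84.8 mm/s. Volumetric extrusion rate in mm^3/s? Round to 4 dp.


Rate = 0.83 * 0.29 * 84.8 = 20.4114 mm^3/s


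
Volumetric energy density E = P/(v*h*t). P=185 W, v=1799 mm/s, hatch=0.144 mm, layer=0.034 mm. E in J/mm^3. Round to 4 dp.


E = 185 / (1799*0.144*0.034) = 21.0039 J/mm^3


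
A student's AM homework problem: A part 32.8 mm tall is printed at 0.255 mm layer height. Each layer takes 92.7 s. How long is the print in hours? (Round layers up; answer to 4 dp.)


Layers = ceil(32.8/0.255) = 129
t = 129 * 92.7 / 3600 = 3.3218 hrs


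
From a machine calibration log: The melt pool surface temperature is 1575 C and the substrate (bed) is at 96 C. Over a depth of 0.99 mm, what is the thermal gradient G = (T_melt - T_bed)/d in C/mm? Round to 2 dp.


G = (1575-96)/0.99 = 1493.94 C/mm


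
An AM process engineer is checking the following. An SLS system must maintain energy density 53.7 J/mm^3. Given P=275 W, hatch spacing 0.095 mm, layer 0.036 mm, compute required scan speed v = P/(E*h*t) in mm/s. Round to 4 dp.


v = 275 / (53.7*0.095*0.036) = 1497.3809 mm/s


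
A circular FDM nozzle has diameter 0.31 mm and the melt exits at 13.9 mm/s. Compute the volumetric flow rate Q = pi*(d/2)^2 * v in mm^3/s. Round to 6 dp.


A = pi*(0.31/2)^2 = 0.07547676 mm^2
Q = 0.07547676 * 13.9 = 1.049127 mm^3/s


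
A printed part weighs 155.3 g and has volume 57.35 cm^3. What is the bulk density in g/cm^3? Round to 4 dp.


rho = 155.3 / 57.35 = 2.7079 g/cm^3


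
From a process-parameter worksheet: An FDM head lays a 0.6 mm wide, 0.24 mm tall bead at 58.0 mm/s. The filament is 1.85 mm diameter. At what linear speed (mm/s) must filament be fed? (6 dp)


Q = 0.6 * 0.24 * 58.0 = 8.352 mm^3/s
A_fil = pi*(1.85/2)^2 = 2.68802521 mm^2
v_feed = 8.352 / 2.68802521 = 3.107114 mm/s


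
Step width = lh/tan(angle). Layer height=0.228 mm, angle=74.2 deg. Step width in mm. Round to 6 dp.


step = 0.228 / tan(74.2) = 0.064517 mm


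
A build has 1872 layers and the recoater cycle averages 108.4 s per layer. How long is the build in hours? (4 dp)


t = 1872 * 108.4 / 3600 = 56.368 hrs


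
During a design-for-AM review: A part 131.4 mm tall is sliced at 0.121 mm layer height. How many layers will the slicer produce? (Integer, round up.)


Layers = ceil(131.4/0.121) = 1086


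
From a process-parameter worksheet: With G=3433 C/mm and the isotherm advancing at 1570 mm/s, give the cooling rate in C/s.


CR = 3433 * 1570 = 5389810 C/s


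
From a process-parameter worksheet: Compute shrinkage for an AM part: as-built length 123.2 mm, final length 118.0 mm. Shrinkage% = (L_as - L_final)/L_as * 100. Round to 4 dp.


Shrinkage = ((123.2-118.0)/123.2)*100 = 4.2208 %


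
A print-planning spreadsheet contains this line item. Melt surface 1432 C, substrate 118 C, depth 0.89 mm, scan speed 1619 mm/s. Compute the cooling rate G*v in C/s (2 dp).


G = (1432-118)/0.89 = 1476.40449438 C/mm
CR = 1476.40449438 * 1619 = 2390298.88 C/s


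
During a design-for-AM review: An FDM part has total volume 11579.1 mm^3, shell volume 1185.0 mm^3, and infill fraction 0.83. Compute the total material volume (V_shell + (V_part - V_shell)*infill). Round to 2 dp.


V_infill = (11579.1 - 1185.0) * 0.83 = 8627.1
V_total = 1185.0 + 8627.1 = 9812.1 mm^3


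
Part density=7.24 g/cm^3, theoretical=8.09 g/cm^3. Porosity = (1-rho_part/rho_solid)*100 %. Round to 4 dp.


Porosity = (1-7.24/8.09)*100 = 10.5068 %


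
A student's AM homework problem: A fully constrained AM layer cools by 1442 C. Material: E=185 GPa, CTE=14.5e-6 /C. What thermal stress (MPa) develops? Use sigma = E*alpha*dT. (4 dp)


sigma = 185*1000 * 14.5e-6 * 1442 = 3868.165 MPa


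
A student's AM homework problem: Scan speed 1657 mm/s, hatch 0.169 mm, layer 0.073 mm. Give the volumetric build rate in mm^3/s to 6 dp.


Rate = 1657 * 0.169 * 0.073 = 20.442409 mm^3/s


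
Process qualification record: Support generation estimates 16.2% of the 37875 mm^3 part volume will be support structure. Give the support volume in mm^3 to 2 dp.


V_support = 37875 * 0.162 = 6135.75 mm^3


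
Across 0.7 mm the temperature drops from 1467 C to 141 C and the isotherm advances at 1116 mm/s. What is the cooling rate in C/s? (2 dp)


G = (1467-141)/0.7 = 1894.28571429 C/mm
CR = 1894.28571429 * 1116 = 2114022.86 C/s


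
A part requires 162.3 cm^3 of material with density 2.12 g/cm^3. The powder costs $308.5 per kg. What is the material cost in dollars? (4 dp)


Mass = 162.3*2.12/1000 = 0.344076 kg
Cost = 0.344076 * 308.5 = 106.1474 $


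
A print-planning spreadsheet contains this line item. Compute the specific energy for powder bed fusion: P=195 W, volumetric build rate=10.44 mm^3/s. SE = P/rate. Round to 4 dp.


SE = 195 / 10.44 = 18.6782 J/mm^3


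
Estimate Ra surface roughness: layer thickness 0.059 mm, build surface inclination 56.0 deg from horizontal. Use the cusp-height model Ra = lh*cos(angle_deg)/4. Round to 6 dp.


Ra = 0.059 * cos(56.0) / 4 = 0.008248 mm


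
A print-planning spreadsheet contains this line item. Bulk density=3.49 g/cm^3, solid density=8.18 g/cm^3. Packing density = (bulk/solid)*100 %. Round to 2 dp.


Packing = (3.49/8.18)*100 = 42.67 %


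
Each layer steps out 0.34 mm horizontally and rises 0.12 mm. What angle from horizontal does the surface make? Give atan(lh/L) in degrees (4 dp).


angle = atan(0.12/0.34) = 19.44 degrees


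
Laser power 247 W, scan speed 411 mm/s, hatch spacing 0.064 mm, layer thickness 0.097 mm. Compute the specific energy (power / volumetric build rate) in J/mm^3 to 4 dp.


Build rate = 411 * 0.064 * 0.097 = 2.551488 mm^3/s
SE = 247 / 2.551488 = 96.8063 J/mm^3


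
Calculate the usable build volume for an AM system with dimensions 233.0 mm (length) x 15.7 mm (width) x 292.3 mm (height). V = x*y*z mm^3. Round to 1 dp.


V = 233.0 * 15.7 * 292.3 = 1069262.6 mm^3


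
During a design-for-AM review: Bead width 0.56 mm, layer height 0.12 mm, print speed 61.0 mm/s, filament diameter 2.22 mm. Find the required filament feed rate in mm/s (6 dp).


Q = 0.56 * 0.12 * 61.0 = 4.0992 mm^3/s
A_fil = pi*(2.22/2)^2 = 3.87075631 mm^2
v_feed = 4.0992 / 3.87075631 = 1.059018 mm/s


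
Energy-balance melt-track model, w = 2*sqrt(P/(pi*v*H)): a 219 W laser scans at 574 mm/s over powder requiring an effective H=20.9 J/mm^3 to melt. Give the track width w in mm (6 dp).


w = 2*sqrt(219/(pi*574*20.9)) = 0.152457 mm


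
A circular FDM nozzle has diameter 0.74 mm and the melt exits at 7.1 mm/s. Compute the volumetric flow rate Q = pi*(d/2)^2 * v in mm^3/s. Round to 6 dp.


A = pi*(0.74/2)^2 = 0.43008403 mm^2
Q = 0.43008403 * 7.1 = 3.053597 mm^3/s


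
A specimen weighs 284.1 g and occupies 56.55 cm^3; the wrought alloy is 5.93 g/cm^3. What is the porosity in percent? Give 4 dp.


rho_part = 284.1 / 56.55 = 5.02387268 g/cm^3
Porosity = (1 - 5.02387268/5.93)*100 = 15.2804 %


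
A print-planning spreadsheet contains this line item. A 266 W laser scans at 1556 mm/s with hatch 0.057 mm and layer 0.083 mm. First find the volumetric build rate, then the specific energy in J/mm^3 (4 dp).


Build rate = 1556 * 0.057 * 0.083 = 7.361436 mm^3/s
SE = 266 / 7.361436 = 36.1343 J/mm^3


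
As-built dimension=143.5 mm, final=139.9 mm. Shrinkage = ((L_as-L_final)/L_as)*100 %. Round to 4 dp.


Shrinkage = ((143.5-139.9)/143.5)*100 = 2.5087 %


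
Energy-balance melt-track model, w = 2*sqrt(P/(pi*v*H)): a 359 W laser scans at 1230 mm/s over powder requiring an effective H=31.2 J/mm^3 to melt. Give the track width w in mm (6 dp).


w = 2*sqrt(359/(pi*1230*31.2)) = 0.109137 mm


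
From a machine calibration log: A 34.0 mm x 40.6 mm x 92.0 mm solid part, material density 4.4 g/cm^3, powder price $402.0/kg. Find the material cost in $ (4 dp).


V = 34.0 * 40.6 * 92.0 = 126996.8 mm^3 = 126.9968 cm^3
Mass = 126.9968 * 4.4 / 1000 = 0.55878592 kg
Cost = 0.55878592 * 402.0 = 224.6319 $


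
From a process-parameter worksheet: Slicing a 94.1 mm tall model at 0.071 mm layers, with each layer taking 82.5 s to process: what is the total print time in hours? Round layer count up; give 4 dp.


Layers = ceil(94.1/0.071) = 1326
t = 1326 * 82.5 / 3600 = 30.3875 hrs


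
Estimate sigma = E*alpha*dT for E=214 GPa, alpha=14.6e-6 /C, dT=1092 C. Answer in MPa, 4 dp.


sigma = 214*1000 * 14.6e-6 * 1092 = 3411.8448 MPa


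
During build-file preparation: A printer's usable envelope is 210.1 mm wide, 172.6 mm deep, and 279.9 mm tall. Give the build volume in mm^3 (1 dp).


V = 210.1 * 172.6 * 279.9 = 10150086.5 mm^3


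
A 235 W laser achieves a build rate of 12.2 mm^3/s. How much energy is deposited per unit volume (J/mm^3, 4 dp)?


SE = 235 / 12.2 = 19.2623 J/mm^3


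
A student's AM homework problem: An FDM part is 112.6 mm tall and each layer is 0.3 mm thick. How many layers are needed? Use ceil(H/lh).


Layers = ceil(112.6/0.3) = 376


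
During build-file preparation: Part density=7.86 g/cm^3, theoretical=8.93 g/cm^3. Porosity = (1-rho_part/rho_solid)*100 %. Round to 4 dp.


Porosity = (1-7.86/8.93)*100 = 11.9821 %


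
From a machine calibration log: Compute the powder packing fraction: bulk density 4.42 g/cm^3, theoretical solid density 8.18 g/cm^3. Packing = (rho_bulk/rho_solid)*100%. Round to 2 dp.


Packing = (4.42/8.18)*100 = 54.03 %


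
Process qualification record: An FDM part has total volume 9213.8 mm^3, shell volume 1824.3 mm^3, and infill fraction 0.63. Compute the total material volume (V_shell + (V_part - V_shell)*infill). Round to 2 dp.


V_infill = (9213.8 - 1824.3) * 0.63 = 4655.39
V_total = 1824.3 + 4655.39 = 6479.69 mm^3


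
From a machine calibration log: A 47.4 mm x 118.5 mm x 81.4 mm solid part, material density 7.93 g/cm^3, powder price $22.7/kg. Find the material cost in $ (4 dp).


V = 47.4 * 118.5 * 81.4 = 457215.66 mm^3 = 457.21566 cm^3
Mass = 457.21566 * 7.93 / 1000 = 3.62572018 kg
Cost = 3.62572018 * 22.7 = 82.3038 $


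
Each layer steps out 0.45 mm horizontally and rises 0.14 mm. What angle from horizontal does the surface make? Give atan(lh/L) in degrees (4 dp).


angle = atan(0.14/0.45) = 17.2815 degrees


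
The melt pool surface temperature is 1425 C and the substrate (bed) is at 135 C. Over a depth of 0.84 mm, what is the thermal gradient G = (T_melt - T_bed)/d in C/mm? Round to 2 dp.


G = (1425-135)/0.84 = 1535.71 C/mm


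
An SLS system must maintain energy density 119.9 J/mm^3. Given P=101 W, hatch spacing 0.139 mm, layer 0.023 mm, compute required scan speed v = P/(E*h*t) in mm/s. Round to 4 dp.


v = 101 / (119.9*0.139*0.023) = 263.4872 mm/s


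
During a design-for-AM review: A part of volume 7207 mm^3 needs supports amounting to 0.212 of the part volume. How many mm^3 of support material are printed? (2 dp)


V_support = 7207 * 0.212 = 1527.88 mm^3


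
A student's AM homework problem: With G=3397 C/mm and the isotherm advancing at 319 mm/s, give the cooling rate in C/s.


CR = 3397 * 319 = 1083643 C/s


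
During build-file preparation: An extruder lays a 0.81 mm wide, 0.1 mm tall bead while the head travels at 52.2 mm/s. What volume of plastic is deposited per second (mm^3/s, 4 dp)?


Rate = 0.81 * 0.1 * 52.2 = 4.2282 mm^3/s


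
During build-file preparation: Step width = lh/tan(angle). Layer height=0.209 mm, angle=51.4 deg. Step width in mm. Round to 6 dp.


step = 0.209 / tan(51.4) = 0.166843 mm


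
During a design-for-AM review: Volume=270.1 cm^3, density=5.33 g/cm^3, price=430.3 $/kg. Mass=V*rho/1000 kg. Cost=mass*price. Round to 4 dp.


Mass = 270.1*5.33/1000 = 1.439633 kg
Cost = 1.439633 * 430.3 = 619.4741 $


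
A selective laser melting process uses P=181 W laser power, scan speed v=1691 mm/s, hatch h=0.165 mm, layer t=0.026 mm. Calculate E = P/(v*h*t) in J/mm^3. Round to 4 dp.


E = 181 / (1691*0.165*0.026) = 24.9504 J/mm^3


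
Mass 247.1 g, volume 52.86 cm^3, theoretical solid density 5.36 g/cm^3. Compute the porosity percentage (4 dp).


rho_part = 247.1 / 52.86 = 4.67461218 g/cm^3
Porosity = (1 - 4.67461218/5.36)*100 = 12.7871 %


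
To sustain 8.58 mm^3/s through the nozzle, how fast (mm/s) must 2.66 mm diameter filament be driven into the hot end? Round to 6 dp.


A = pi*(2.66/2)^2 = 5.557163
v = 8.58 / 5.557163 = 1.543953 mm/s


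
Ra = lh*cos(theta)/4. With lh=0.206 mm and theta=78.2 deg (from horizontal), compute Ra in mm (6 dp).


Ra = 0.206 * cos(78.2) / 4 = 0.010532 mm


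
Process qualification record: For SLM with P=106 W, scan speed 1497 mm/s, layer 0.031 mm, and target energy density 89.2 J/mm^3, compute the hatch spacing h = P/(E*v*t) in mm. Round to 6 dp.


h = 106 / (89.2*1497*0.031) = 0.025607 mm


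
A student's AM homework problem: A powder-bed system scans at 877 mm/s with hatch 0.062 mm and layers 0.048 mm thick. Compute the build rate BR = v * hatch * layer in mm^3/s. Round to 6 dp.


Rate = 877 * 0.062 * 0.048 = 2.609952 mm^3/s


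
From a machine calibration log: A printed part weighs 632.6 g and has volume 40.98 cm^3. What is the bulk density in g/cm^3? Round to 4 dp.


rho = 632.6 / 40.98 = 15.4368 g/cm^3


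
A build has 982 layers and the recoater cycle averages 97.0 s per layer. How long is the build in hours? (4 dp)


t = 982 * 97.0 / 3600 = 26.4594 hrs


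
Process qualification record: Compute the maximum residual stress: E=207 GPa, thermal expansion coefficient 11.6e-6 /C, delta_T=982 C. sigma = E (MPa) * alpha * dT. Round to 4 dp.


sigma = 207*1000 * 11.6e-6 * 982 = 2357.9784 MPa


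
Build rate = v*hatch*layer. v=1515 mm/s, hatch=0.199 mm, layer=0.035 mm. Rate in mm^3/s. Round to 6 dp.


Rate = 1515 * 0.199 * 0.035 = 10.551975 mm^3/s


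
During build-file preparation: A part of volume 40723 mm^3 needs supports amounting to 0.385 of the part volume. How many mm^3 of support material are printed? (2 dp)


V_support = 40723 * 0.385 = 15678.36 mm^3


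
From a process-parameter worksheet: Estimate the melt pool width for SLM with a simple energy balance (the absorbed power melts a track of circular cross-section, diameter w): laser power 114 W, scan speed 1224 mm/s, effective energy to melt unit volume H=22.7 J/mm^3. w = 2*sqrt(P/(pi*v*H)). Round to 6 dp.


w = 2*sqrt(114/(pi*1224*22.7)) = 0.072278 mm


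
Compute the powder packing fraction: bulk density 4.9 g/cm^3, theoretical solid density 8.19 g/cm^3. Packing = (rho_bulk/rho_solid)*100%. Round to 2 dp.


Packing = (4.9/8.19)*100 = 59.83 %


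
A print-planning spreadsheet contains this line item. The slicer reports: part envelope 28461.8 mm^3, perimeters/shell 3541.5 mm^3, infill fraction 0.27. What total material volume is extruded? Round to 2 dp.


V_infill = (28461.8 - 3541.5) * 0.27 = 6728.48
V_total = 3541.5 + 6728.48 = 10269.98 mm^3


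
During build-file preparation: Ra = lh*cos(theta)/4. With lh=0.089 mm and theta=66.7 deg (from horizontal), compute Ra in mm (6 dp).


Ra = 0.089 * cos(66.7) / 4 = 0.008801 mm


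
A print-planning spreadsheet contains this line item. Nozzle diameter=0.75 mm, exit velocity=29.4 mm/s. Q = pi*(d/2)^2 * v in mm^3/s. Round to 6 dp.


A = pi*(0.75/2)^2 = 0.44178647 mm^2
Q = 0.44178647 * 29.4 = 12.988522 mm^3/s


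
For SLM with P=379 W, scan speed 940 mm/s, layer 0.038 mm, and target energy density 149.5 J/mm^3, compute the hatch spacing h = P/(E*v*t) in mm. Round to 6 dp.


h = 379 / (149.5*940*0.038) = 0.070972 mm


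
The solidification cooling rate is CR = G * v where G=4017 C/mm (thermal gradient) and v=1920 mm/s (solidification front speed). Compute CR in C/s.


CR = 4017 * 1920 = 7712640 C/s


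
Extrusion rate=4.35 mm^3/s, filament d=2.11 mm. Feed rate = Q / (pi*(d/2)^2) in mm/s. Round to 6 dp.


A = pi*(2.11/2)^2 = 3.496671
v = 4.35 / 3.496671 = 1.24404 mm/s


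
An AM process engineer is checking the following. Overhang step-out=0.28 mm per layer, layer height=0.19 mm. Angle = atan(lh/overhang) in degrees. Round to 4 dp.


angle = atan(0.19/0.28) = 34.1597 degrees


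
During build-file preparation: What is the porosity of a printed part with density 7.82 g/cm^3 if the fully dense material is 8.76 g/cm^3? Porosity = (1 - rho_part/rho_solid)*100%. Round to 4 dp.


Porosity = (1-7.82/8.76)*100 = 10.7306 %


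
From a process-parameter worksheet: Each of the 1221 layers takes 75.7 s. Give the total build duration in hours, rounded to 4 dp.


t = 1221 * 75.7 / 3600 = 25.6749 hrs


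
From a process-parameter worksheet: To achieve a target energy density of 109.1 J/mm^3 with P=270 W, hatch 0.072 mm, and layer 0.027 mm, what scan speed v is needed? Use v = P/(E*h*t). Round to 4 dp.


v = 270 / (109.1*0.072*0.027) = 1273.0421 mm/s


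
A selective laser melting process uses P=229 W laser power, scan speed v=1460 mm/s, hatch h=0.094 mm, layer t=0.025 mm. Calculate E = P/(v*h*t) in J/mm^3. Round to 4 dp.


E = 229 / (1460*0.094*0.025) = 66.7444 J/mm^3


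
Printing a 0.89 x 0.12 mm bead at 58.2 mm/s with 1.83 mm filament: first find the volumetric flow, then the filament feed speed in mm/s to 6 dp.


Q = 0.89 * 0.12 * 58.2 = 6.21576 mm^3/s
A_fil = pi*(1.83/2)^2 = 2.63021991 mm^2
v_feed = 6.21576 / 2.63021991 = 2.363209 mm/s


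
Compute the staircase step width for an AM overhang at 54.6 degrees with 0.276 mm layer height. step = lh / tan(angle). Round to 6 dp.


step = 0.276 / tan(54.6) = 0.196143 mm


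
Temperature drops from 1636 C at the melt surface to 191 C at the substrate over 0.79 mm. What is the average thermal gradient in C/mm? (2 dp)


G = (1636-191)/0.79 = 1829.11 C/mm


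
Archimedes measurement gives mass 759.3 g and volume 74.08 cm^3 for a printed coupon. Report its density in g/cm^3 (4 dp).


rho = 759.3 / 74.08 = 10.2497 g/cm^3


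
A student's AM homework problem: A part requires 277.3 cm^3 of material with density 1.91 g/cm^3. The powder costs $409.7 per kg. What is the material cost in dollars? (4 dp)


Mass = 277.3*1.91/1000 = 0.529643 kg
Cost = 0.529643 * 409.7 = 216.9947 $


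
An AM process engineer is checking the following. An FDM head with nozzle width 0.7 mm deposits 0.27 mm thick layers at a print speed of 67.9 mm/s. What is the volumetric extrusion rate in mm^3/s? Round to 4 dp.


Rate = 0.7 * 0.27 * 67.9 = 12.8331 mm^3/s


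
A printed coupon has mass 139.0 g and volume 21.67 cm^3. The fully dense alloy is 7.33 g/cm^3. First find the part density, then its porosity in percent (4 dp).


rho_part = 139.0 / 21.67 = 6.41439778 g/cm^3
Porosity = (1 - 6.41439778/7.33)*100 = 12.4912 %


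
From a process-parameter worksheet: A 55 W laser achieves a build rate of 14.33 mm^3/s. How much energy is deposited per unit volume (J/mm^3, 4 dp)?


SE = 55 / 14.33 = 3.8381 J/mm^3


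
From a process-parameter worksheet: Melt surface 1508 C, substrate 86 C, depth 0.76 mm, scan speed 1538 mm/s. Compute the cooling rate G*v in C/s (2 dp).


G = (1508-86)/0.76 = 1871.05263158 C/mm
CR = 1871.05263158 * 1538 = 2877678.95 C/s


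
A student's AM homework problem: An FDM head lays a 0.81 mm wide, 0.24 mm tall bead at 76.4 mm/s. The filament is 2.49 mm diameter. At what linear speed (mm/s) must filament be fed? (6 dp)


Q = 0.81 * 0.24 * 76.4 = 14.85216 mm^3/s
A_fil = pi*(2.49/2)^2 = 4.86954715 mm^2
v_feed = 14.85216 / 4.86954715 = 3.050008 mm/s


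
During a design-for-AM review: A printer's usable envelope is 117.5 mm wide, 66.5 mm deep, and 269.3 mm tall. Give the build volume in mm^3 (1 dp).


V = 117.5 * 66.5 * 269.3 = 2104242.9 mm^3


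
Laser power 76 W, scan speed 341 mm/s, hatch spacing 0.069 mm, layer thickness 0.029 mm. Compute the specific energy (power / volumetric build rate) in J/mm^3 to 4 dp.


Build rate = 341 * 0.069 * 0.029 = 0.682341 mm^3/s
SE = 76 / 0.682341 = 111.3813 J/mm^3


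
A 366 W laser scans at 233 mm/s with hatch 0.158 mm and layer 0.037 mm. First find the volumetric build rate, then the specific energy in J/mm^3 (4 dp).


Build rate = 233 * 0.158 * 0.037 = 1.362118 mm^3/s
SE = 366 / 1.362118 = 268.6992 J/mm^3


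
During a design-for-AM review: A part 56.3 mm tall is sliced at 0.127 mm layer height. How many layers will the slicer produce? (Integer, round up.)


Layers = ceil(56.3/0.127) = 444


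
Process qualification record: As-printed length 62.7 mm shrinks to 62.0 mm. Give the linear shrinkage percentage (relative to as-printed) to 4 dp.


Shrinkage = ((62.7-62.0)/62.7)*100 = 1.1164 %


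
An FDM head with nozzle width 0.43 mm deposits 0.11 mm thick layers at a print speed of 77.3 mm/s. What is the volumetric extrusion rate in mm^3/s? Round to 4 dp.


Rate = 0.43 * 0.11 * 77.3 = 3.6563 mm^3/s


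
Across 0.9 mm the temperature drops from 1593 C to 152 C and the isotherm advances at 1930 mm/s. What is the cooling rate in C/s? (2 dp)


G = (1593-152)/0.9 = 1601.11111111 C/mm
CR = 1601.11111111 * 1930 = 3090144.44 C/s


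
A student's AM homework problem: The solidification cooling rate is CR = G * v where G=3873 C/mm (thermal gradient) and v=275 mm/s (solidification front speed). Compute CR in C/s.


CR = 3873 * 275 = 1065075 C/s


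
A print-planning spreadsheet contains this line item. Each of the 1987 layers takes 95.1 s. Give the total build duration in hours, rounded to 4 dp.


t = 1987 * 95.1 / 3600 = 52.4899 hrs


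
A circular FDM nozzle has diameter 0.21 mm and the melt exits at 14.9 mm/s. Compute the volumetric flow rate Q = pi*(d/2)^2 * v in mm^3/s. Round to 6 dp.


A = pi*(0.21/2)^2 = 0.03463606 mm^2
Q = 0.03463606 * 14.9 = 0.516077 mm^3/s


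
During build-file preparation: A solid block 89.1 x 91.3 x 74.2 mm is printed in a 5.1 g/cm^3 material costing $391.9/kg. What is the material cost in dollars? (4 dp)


V = 89.1 * 91.3 * 74.2 = 603604.386 mm^3 = 603.604386 cm^3
Mass = 603.604386 * 5.1 / 1000 = 3.07838237 kg
Cost = 3.07838237 * 391.9 = 1206.4181 $


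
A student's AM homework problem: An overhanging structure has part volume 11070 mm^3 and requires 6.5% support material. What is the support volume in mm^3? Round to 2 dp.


V_support = 11070 * 0.065 = 719.55 mm^3


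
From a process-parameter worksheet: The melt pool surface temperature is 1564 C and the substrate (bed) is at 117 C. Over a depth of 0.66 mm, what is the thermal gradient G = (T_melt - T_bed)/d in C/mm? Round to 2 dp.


G = (1564-117)/0.66 = 2192.42 C/mm
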